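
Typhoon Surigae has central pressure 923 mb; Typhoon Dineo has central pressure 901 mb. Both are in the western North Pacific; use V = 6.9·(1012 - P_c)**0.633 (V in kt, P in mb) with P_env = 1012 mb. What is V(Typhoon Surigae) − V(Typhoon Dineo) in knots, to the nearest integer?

Typhoon Surigae: ΔP = 89; V ≈ 6.9 × 89^0.633 ≈ 118.25 kt.
Typhoon Dineo: ΔP = 111; V ≈ 6.9 × 111^0.633 ≈ 136.00 kt.
Difference ≈ 118.25 − 136.00 = -17.75 → -18 kt.

-18 kt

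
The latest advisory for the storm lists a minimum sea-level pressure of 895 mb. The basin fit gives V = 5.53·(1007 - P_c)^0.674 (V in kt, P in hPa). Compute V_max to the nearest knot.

133 kt

ΔP = 1007 − 895 = 112 mb.
112^0.674 ≈ 24.053.
V ≈ 5.53 × 24.053 ≈ 133.0 kt.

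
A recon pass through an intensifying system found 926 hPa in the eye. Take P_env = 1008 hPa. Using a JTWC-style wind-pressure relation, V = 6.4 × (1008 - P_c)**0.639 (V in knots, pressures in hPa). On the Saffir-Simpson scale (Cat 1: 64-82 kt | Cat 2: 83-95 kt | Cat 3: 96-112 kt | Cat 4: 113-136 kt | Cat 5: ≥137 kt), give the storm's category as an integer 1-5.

3

ΔP = 1008 − 926 = 82 hPa.
V ≈ 6.4 × 82^0.639 = 6.4 × 16.71 ≈ 107 kt.
107 kt falls in the Category 3 band.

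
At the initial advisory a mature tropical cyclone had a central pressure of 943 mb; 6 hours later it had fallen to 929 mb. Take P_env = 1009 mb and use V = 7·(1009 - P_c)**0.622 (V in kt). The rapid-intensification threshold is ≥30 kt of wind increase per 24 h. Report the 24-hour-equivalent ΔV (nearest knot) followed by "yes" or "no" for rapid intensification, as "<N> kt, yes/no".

48 kt, yes

V₁: ΔP = 66, V ≈ 7 × 66^0.622 ≈ 94.81 kt.
V₂: ΔP = 80, V ≈ 7 × 80^0.622 ≈ 106.86 kt.
ΔV over 6 h = 12.05 kt → 24 h equivalent = 12.05 × 24/6 ≈ 48.20 kt.
48 kt ≥ 30 kt ⇒ rapid intensification.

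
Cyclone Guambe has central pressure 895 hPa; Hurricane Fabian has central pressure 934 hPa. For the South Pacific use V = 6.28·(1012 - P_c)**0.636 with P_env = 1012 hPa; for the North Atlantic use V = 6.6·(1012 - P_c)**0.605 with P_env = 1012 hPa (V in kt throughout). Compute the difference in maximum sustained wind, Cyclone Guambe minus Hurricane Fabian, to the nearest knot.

Cyclone Guambe: ΔP = 117; V ≈ 6.28 × 117^0.636 ≈ 129.82 kt.
Hurricane Fabian: ΔP = 78; V ≈ 6.6 × 78^0.605 ≈ 92.10 kt.
Difference ≈ 129.82 − 92.10 = 37.72 → 38 kt.

38 kt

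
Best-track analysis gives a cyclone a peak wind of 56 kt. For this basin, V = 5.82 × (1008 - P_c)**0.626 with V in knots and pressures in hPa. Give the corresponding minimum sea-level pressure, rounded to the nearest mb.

971 mb

ΔP = (V / 5.82)^(1/0.626) = (56/5.82)^1.597.
56/5.82 = 9.622; 9.622^1.597 ≈ 37.21 mb.
P_c = 1008 − 37.21 = 970.79 ≈ 971 mb.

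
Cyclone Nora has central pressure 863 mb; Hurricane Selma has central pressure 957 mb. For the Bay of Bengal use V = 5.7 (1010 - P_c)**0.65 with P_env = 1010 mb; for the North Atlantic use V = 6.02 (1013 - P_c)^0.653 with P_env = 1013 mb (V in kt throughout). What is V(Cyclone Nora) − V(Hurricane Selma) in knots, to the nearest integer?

Cyclone Nora: ΔP = 147; V ≈ 5.7 × 147^0.65 ≈ 146.09 kt.
Hurricane Selma: ΔP = 56; V ≈ 6.02 × 56^0.653 ≈ 83.40 kt.
Difference ≈ 146.09 − 83.40 = 62.69 → 63 kt.

63 kt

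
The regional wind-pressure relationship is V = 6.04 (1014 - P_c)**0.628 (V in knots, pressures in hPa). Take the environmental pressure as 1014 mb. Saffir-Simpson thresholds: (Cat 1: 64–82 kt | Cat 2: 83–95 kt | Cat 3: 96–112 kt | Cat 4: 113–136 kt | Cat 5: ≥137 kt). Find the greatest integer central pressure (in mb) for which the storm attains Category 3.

932 mb

Category 3 begins at V = 96 kt.
Required ΔP = (96/6.04)^(1/0.628) = 15.894^1.592 ≈ 81.81 mb.
P_c ≤ 1014 − 81.81 = 932.19, so the highest integer P_c is 932 mb.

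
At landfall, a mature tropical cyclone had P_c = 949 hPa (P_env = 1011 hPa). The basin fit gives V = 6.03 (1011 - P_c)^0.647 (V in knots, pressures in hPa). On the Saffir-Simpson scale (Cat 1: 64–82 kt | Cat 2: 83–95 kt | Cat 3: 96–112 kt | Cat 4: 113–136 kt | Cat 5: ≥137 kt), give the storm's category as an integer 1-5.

2

ΔP = 1011 − 949 = 62 hPa.
V ≈ 6.03 × 62^0.647 = 6.03 × 14.44 ≈ 87 kt.
87 kt falls in the Category 2 band.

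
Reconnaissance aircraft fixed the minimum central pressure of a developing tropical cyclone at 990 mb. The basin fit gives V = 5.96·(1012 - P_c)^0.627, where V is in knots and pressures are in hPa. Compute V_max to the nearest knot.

41 kt

ΔP = 1012 − 990 = 22 mb.
22^0.627 ≈ 6.945.
V ≈ 5.96 × 6.945 ≈ 41.4 kt.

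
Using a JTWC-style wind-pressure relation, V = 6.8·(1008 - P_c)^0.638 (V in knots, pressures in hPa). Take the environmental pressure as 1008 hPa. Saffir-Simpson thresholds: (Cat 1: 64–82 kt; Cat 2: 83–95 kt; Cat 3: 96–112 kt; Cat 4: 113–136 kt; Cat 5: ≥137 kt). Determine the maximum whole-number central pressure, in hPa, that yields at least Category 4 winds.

Category 4 begins at V = 113 kt.
Required ΔP = (113/6.8)^(1/0.638) = 16.618^1.567 ≈ 81.87 hPa.
P_c ≤ 1008 − 81.87 = 926.13, so the highest integer P_c is 926 hPa.

926 hPa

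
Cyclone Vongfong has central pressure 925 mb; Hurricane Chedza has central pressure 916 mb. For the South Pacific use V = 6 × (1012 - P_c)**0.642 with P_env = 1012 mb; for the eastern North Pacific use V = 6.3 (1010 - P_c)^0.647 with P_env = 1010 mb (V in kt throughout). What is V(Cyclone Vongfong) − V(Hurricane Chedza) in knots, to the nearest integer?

Cyclone Vongfong: ΔP = 87; V ≈ 6 × 87^0.642 ≈ 105.52 kt.
Hurricane Chedza: ΔP = 94; V ≈ 6.3 × 94^0.647 ≈ 119.11 kt.
Difference ≈ 105.52 − 119.11 = -13.59 → -14 kt.

-14 kt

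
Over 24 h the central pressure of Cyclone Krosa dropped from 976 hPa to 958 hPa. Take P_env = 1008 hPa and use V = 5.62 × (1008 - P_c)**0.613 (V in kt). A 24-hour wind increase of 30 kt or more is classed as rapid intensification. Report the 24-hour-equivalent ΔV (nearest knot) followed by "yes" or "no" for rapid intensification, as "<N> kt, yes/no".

V₁: ΔP = 32, V ≈ 5.62 × 32^0.613 ≈ 47.03 kt.
V₂: ΔP = 50, V ≈ 5.62 × 50^0.613 ≈ 61.83 kt.
ΔV over 24 h = 14.80 kt → 24 h equivalent = 14.80 × 24/24 ≈ 14.80 kt.
15 kt < 30 kt ⇒ not rapid intensification.

15 kt, no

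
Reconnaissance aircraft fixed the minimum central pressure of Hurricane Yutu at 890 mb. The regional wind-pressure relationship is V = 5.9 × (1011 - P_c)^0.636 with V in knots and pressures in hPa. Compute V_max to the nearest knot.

125 kt

ΔP = 1011 − 890 = 121 mb.
121^0.636 ≈ 21.118.
V ≈ 5.9 × 21.118 ≈ 124.6 kt.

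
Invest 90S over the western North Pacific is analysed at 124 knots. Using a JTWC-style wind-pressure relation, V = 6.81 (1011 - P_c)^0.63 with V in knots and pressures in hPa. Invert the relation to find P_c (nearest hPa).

911 hPa

ΔP = (V / 6.81)^(1/0.63) = (124/6.81)^1.587.
124/6.81 = 18.209; 18.209^1.587 ≈ 100.10 hPa.
P_c = 1011 − 100.10 = 910.90 ≈ 911 hPa.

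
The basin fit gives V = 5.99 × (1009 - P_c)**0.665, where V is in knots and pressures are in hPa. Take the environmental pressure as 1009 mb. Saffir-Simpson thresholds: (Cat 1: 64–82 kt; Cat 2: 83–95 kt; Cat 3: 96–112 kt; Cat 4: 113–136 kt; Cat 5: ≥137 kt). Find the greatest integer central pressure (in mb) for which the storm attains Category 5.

898 mb

Category 5 begins at V = 137 kt.
Required ΔP = (137/5.99)^(1/0.665) = 22.871^1.504 ≈ 110.68 mb.
P_c ≤ 1009 − 110.68 = 898.32, so the highest integer P_c is 898 mb.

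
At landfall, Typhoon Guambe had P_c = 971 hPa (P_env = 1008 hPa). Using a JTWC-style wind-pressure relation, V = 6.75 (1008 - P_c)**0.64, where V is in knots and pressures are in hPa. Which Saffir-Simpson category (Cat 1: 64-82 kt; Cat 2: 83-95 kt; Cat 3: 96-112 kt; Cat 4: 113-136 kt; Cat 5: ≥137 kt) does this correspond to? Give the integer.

ΔP = 1008 − 971 = 37 hPa.
V ≈ 6.75 × 37^0.64 = 6.75 × 10.08 ≈ 68 kt.
68 kt falls in the Category 1 band.

1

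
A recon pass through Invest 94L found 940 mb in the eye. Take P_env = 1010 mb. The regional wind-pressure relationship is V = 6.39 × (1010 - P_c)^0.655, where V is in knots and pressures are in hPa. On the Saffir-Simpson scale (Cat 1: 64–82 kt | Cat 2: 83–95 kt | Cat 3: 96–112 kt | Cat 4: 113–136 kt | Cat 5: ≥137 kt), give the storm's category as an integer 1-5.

3

ΔP = 1010 − 940 = 70 mb.
V ≈ 6.39 × 70^0.655 = 6.39 × 16.16 ≈ 103 kt.
103 kt falls in the Category 3 band.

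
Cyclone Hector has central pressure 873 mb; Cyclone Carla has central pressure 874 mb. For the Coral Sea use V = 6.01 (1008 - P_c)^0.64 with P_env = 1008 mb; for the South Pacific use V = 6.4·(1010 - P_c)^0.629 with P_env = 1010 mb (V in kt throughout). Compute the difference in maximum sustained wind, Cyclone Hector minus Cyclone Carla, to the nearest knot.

Cyclone Hector: ΔP = 135; V ≈ 6.01 × 135^0.64 ≈ 138.77 kt.
Cyclone Carla: ΔP = 136; V ≈ 6.4 × 136^0.629 ≈ 140.66 kt.
Difference ≈ 138.77 − 140.66 = -1.89 → -2 kt.

-2 kt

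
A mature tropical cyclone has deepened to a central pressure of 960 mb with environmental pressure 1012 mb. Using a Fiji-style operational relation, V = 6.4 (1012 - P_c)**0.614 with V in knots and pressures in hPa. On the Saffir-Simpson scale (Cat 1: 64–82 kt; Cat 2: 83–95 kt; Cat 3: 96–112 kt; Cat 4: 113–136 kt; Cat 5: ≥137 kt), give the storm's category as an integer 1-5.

1

ΔP = 1012 − 960 = 52 mb.
V ≈ 6.4 × 52^0.614 = 6.4 × 11.31 ≈ 72 kt.
72 kt falls in the Category 1 band.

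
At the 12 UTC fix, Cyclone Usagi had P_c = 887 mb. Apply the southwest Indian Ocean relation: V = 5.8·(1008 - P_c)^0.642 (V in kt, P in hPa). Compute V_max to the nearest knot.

126 kt

ΔP = 1008 − 887 = 121 mb.
121^0.642 ≈ 21.734.
V ≈ 5.8 × 21.734 ≈ 126.1 kt.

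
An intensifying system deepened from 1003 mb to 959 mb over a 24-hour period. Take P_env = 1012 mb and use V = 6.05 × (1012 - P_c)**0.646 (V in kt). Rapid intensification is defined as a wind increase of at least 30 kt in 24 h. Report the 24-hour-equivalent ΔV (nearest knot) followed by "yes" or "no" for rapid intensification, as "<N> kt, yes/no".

54 kt, yes

V₁: ΔP = 9, V ≈ 6.05 × 9^0.646 ≈ 25.01 kt.
V₂: ΔP = 53, V ≈ 6.05 × 53^0.646 ≈ 78.64 kt.
ΔV over 24 h = 53.63 kt → 24 h equivalent = 53.63 × 24/24 ≈ 53.63 kt.
54 kt ≥ 30 kt ⇒ rapid intensification.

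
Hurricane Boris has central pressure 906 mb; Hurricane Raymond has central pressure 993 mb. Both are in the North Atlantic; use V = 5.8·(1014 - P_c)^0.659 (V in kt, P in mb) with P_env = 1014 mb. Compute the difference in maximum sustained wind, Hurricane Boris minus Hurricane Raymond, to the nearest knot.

Hurricane Boris: ΔP = 108; V ≈ 5.8 × 108^0.659 ≈ 126.90 kt.
Hurricane Raymond: ΔP = 21; V ≈ 5.8 × 21^0.659 ≈ 43.13 kt.
Difference ≈ 126.90 − 43.13 = 83.77 → 84 kt.

84 kt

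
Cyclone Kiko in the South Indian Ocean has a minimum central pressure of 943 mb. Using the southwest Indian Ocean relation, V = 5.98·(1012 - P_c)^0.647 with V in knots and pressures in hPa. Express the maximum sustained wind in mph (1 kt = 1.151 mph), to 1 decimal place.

ΔP = 1012 − 943 = 69 mb.
V ≈ 5.98 × 69^0.647 = 5.98 × 15.479 ≈ 92.563 kt.
92.563 × 1.151 ≈ 106.54 mph → 106.5 mph.

106.5 mph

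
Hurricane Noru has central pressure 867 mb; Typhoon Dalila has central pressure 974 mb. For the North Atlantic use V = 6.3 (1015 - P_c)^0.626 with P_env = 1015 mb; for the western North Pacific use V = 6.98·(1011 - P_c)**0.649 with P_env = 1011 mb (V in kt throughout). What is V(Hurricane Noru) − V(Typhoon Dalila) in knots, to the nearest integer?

71 kt

Hurricane Noru: ΔP = 148; V ≈ 6.3 × 148^0.626 ≈ 143.85 kt.
Typhoon Dalila: ΔP = 37; V ≈ 6.98 × 37^0.649 ≈ 72.71 kt.
Difference ≈ 143.85 − 72.71 = 71.14 → 71 kt.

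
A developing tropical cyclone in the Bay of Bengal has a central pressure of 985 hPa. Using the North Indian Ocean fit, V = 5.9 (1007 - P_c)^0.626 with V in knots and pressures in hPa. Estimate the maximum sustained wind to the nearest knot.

ΔP = 1007 − 985 = 22 hPa.
22^0.626 ≈ 6.924.
V ≈ 5.9 × 6.924 ≈ 40.9 kt.

41 kt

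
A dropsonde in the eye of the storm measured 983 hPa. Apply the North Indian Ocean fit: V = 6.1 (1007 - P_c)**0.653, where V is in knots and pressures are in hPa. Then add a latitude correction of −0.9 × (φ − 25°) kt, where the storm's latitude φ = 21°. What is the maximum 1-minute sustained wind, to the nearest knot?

ΔP = 1007 − 983 = 24 hPa.
24^0.653 ≈ 7.967.
V ≈ 6.1 × 7.967 ≈ 48.6 kt.
Latitude correction: −0.9 × (21 − 25) = 3.6 kt.
Corrected V ≈ 52.2 kt → 52 kt.

52 kt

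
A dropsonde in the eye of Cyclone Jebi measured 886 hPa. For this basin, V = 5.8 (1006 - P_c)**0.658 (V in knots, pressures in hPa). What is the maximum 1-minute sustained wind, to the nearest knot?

ΔP = 1006 − 886 = 120 hPa.
120^0.658 ≈ 23.340.
V ≈ 5.8 × 23.340 ≈ 135.4 kt.

135 kt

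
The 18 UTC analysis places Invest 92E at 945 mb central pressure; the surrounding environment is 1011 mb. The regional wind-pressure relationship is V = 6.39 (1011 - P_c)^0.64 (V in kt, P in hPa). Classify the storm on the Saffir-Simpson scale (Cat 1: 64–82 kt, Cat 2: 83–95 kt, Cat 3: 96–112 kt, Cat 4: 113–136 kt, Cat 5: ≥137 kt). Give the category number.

2

ΔP = 1011 − 945 = 66 mb.
V ≈ 6.39 × 66^0.64 = 6.39 × 14.61 ≈ 93 kt.
93 kt falls in the Category 2 band.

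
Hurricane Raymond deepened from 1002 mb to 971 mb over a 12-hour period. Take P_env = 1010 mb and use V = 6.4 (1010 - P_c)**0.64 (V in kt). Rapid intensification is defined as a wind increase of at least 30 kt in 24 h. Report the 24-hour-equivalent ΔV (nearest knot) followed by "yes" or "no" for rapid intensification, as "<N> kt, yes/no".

85 kt, yes

V₁: ΔP = 8, V ≈ 6.4 × 8^0.64 ≈ 24.22 kt.
V₂: ΔP = 39, V ≈ 6.4 × 39^0.64 ≈ 66.75 kt.
ΔV over 12 h = 42.53 kt → 24 h equivalent = 42.53 × 24/12 ≈ 85.06 kt.
85 kt ≥ 30 kt ⇒ rapid intensification.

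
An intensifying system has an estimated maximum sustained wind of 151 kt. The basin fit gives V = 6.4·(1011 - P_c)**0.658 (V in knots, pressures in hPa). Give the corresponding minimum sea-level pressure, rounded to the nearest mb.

ΔP = (V / 6.4)^(1/0.658) = (151/6.4)^1.520.
151/6.4 = 23.594; 23.594^1.520 ≈ 121.99 mb.
P_c = 1011 − 121.99 = 889.01 ≈ 889 mb.

889 mb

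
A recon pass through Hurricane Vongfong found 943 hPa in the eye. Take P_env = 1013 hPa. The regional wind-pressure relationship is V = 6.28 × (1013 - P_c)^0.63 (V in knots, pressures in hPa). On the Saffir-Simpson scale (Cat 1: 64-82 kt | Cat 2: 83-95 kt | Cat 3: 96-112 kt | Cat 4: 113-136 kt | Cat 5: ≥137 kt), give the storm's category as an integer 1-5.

ΔP = 1013 − 943 = 70 hPa.
V ≈ 6.28 × 70^0.63 = 6.28 × 14.53 ≈ 91 kt.
91 kt falls in the Category 2 band.

2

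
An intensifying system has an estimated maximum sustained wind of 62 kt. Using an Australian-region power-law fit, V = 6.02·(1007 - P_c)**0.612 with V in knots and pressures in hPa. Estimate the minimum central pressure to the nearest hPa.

ΔP = (V / 6.02)^(1/0.612) = (62/6.02)^1.634.
62/6.02 = 10.299; 10.299^1.634 ≈ 45.17 hPa.
P_c = 1007 − 45.17 = 961.83 ≈ 962 hPa.

962 hPa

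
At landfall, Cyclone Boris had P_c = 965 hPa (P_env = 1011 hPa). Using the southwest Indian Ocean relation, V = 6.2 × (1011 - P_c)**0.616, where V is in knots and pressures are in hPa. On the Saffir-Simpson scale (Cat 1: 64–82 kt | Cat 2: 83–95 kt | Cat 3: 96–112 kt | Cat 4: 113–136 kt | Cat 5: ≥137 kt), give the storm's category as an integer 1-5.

1

ΔP = 1011 − 965 = 46 hPa.
V ≈ 6.2 × 46^0.616 = 6.2 × 10.57 ≈ 66 kt.
66 kt falls in the Category 1 band.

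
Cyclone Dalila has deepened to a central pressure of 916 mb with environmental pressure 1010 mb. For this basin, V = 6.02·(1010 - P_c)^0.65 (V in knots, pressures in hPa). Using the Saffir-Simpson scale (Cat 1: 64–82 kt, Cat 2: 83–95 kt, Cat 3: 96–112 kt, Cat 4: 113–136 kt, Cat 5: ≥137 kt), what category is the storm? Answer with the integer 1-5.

ΔP = 1010 − 916 = 94 mb.
V ≈ 6.02 × 94^0.65 = 6.02 × 19.17 ≈ 115 kt.
115 kt falls in the Category 4 band.

4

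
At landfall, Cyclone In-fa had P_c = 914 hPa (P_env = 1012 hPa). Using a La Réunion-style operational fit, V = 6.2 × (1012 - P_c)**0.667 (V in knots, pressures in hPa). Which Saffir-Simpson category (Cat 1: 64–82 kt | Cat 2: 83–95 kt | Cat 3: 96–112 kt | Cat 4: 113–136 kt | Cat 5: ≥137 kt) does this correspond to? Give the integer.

ΔP = 1012 − 914 = 98 hPa.
V ≈ 6.2 × 98^0.667 = 6.2 × 21.29 ≈ 132 kt.
132 kt falls in the Category 4 band.

4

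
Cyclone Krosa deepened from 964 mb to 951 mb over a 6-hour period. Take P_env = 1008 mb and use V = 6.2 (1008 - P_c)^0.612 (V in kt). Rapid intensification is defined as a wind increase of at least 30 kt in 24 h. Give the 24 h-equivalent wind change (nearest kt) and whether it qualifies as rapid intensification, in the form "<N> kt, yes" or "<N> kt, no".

V₁: ΔP = 44, V ≈ 6.2 × 44^0.612 ≈ 62.83 kt.
V₂: ΔP = 57, V ≈ 6.2 × 57^0.612 ≈ 73.62 kt.
ΔV over 6 h = 10.79 kt → 24 h equivalent = 10.79 × 24/6 ≈ 43.16 kt.
43 kt ≥ 30 kt ⇒ rapid intensification.

43 kt, yes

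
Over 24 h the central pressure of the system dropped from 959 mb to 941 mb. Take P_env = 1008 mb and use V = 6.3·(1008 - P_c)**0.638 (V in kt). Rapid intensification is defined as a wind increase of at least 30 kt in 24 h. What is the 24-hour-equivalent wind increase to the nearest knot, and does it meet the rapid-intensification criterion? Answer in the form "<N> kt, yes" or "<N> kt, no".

V₁: ΔP = 49, V ≈ 6.3 × 49^0.638 ≈ 75.45 kt.
V₂: ΔP = 67, V ≈ 6.3 × 67^0.638 ≈ 92.12 kt.
ΔV over 24 h = 16.67 kt → 24 h equivalent = 16.67 × 24/24 ≈ 16.67 kt.
17 kt < 30 kt ⇒ not rapid intensification.

17 kt, no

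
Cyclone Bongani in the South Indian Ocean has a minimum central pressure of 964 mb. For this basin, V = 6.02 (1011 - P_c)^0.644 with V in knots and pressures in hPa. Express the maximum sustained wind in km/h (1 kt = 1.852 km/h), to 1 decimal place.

ΔP = 1011 − 964 = 47 mb.
V ≈ 6.02 × 47^0.644 = 6.02 × 11.935 ≈ 71.850 kt.
71.850 × 1.852 ≈ 133.07 km/h → 133.1 km/h.

133.1 km/h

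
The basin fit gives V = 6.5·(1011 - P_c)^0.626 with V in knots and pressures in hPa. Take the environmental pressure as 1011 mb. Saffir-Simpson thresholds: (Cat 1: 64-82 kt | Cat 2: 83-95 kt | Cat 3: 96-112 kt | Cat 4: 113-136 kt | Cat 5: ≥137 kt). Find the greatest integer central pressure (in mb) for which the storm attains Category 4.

Category 4 begins at V = 113 kt.
Required ΔP = (113/6.5)^(1/0.626) = 17.385^1.597 ≈ 95.74 mb.
P_c ≤ 1011 − 95.74 = 915.26, so the highest integer P_c is 915 mb.

915 mb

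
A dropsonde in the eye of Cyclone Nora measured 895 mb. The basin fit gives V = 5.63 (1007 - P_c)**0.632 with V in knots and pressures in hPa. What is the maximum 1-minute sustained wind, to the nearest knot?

ΔP = 1007 − 895 = 112 mb.
112^0.632 ≈ 19.729.
V ≈ 5.63 × 19.729 ≈ 111.1 kt.

111 kt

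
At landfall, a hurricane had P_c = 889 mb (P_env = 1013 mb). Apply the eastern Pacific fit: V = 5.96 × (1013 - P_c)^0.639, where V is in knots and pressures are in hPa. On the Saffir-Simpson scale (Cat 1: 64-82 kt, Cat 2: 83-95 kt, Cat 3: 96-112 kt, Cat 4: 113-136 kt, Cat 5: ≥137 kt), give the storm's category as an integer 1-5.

4

ΔP = 1013 − 889 = 124 mb.
V ≈ 5.96 × 124^0.639 = 5.96 × 21.76 ≈ 130 kt.
130 kt falls in the Category 4 band.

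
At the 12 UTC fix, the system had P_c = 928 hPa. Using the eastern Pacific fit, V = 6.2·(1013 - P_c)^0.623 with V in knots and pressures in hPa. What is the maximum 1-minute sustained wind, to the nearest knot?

ΔP = 1013 − 928 = 85 hPa.
85^0.623 ≈ 15.923.
V ≈ 6.2 × 15.923 ≈ 98.7 kt.

99 kt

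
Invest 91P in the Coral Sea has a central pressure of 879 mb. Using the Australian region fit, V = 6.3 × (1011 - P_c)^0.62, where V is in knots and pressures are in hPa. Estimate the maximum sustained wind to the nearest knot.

130 kt

ΔP = 1011 − 879 = 132 mb.
132^0.62 ≈ 20.642.
V ≈ 6.3 × 20.642 ≈ 130.0 kt.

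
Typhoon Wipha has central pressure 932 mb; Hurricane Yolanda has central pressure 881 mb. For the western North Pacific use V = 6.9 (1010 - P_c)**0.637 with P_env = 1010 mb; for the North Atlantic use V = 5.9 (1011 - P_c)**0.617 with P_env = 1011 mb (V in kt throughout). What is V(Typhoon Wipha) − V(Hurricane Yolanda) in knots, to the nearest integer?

-8 kt

Typhoon Wipha: ΔP = 78; V ≈ 6.9 × 78^0.637 ≈ 110.69 kt.
Hurricane Yolanda: ΔP = 130; V ≈ 5.9 × 130^0.617 ≈ 118.89 kt.
Difference ≈ 110.69 − 118.89 = -8.20 → -8 kt.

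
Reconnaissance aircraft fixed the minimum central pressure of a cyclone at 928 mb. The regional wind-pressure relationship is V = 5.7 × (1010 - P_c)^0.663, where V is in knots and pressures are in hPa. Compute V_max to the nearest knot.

ΔP = 1010 − 928 = 82 mb.
82^0.663 ≈ 18.572.
V ≈ 5.7 × 18.572 ≈ 105.9 kt.

106 kt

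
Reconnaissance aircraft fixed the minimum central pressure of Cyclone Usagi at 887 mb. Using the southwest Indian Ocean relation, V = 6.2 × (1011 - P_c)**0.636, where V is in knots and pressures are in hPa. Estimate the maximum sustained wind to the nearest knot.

ΔP = 1011 − 887 = 124 mb.
124^0.636 ≈ 21.449.
V ≈ 6.2 × 21.449 ≈ 133.0 kt.

133 kt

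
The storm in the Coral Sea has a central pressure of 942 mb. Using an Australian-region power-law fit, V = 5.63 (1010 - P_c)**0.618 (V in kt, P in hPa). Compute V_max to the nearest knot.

ΔP = 1010 − 942 = 68 mb.
68^0.618 ≈ 13.567.
V ≈ 5.63 × 13.567 ≈ 76.4 kt.

76 kt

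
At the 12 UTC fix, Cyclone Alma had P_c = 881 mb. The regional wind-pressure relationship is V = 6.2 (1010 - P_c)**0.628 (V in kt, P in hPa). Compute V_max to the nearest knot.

131 kt

ΔP = 1010 − 881 = 129 mb.
129^0.628 ≈ 21.157.
V ≈ 6.2 × 21.157 ≈ 131.2 kt.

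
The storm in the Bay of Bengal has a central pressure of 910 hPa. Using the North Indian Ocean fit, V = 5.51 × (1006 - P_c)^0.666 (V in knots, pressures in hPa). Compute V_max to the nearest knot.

115 kt

ΔP = 1006 − 910 = 96 hPa.
96^0.666 ≈ 20.902.
V ≈ 5.51 × 20.902 ≈ 115.2 kt.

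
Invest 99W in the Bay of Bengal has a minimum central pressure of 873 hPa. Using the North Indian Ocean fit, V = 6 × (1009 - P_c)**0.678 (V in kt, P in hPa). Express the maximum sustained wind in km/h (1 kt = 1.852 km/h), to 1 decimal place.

ΔP = 1009 − 873 = 136 hPa.
V ≈ 6 × 136^0.678 = 6 × 27.960 ≈ 167.761 kt.
167.761 × 1.852 ≈ 310.69 km/h → 310.7 km/h.

310.7 km/h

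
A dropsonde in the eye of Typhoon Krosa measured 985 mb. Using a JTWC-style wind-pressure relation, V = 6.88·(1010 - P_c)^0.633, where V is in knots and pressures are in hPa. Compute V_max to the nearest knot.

53 kt

ΔP = 1010 − 985 = 25 mb.
25^0.633 ≈ 7.672.
V ≈ 6.88 × 7.672 ≈ 52.8 kt.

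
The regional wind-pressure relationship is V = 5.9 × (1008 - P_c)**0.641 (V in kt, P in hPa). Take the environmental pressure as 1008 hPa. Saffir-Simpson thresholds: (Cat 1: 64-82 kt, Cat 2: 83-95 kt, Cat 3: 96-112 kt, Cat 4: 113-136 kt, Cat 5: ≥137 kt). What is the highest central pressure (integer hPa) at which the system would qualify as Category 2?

Category 2 begins at V = 83 kt.
Required ΔP = (83/5.9)^(1/0.641) = 14.068^1.560 ≈ 61.84 hPa.
P_c ≤ 1008 − 61.84 = 946.16, so the highest integer P_c is 946 hPa.

946 hPa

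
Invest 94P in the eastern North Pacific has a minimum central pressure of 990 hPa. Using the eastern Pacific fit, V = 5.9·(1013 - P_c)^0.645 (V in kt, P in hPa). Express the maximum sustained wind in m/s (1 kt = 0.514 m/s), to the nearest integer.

23 m/s

ΔP = 1013 − 990 = 23 hPa.
V ≈ 5.9 × 23^0.645 = 5.9 × 7.556 ≈ 44.583 kt.
44.583 × 0.514 ≈ 22.92 m/s → 23 m/s.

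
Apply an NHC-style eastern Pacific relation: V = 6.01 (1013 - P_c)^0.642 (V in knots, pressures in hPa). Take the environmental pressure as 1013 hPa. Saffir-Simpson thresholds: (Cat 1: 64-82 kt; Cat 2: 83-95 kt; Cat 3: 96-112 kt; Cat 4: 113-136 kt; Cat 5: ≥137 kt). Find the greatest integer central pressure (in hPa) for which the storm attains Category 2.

Category 2 begins at V = 83 kt.
Required ΔP = (83/6.01)^(1/0.642) = 13.810^1.558 ≈ 59.71 hPa.
P_c ≤ 1013 − 59.71 = 953.29, so the highest integer P_c is 953 hPa.

953 hPa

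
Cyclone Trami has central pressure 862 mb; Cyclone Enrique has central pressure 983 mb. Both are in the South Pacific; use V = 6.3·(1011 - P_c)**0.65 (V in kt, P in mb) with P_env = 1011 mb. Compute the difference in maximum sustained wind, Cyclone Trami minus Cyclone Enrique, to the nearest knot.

Cyclone Trami: ΔP = 149; V ≈ 6.3 × 149^0.65 ≈ 162.90 kt.
Cyclone Enrique: ΔP = 28; V ≈ 6.3 × 28^0.65 ≈ 54.95 kt.
Difference ≈ 162.90 − 54.95 = 107.95 → 108 kt.

108 kt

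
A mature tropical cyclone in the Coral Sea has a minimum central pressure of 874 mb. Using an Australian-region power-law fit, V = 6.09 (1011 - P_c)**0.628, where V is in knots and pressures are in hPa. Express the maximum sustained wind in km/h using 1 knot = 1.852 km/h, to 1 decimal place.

ΔP = 1011 − 874 = 137 mb.
V ≈ 6.09 × 137^0.628 = 6.09 × 21.972 ≈ 133.807 kt.
133.807 × 1.852 ≈ 247.81 km/h → 247.8 km/h.

247.8 km/h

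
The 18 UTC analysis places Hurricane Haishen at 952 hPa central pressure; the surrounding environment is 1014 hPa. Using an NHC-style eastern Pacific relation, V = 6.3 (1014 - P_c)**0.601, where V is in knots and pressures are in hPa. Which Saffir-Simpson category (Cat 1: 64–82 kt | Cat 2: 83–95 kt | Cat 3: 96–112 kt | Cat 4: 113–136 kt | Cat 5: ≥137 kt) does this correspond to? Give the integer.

ΔP = 1014 − 952 = 62 hPa.
V ≈ 6.3 × 62^0.601 = 6.3 × 11.95 ≈ 75 kt.
75 kt falls in the Category 1 band.

1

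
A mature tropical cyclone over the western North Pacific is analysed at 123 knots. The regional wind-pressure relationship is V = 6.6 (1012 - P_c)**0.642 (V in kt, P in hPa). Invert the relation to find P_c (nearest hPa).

917 hPa

ΔP = (V / 6.6)^(1/0.642) = (123/6.6)^1.558.
123/6.6 = 18.636; 18.636^1.558 ≈ 95.23 hPa.
P_c = 1012 − 95.23 = 916.77 ≈ 917 hPa.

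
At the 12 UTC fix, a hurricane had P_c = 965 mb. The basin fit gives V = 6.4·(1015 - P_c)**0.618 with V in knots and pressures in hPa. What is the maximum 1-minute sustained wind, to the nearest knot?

72 kt

ΔP = 1015 − 965 = 50 mb.
50^0.618 ≈ 11.219.
V ≈ 6.4 × 11.219 ≈ 71.8 kt.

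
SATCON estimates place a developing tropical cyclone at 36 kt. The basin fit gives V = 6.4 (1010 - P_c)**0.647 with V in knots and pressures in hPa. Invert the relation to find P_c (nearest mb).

996 mb

ΔP = (V / 6.4)^(1/0.647) = (36/6.4)^1.546.
36/6.4 = 5.625; 5.625^1.546 ≈ 14.43 mb.
P_c = 1010 − 14.43 = 995.57 ≈ 996 mb.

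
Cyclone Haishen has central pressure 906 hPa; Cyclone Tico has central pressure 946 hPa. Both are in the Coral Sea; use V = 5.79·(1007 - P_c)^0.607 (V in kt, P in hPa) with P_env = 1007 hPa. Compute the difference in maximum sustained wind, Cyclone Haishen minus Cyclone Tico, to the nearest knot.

25 kt

Cyclone Haishen: ΔP = 101; V ≈ 5.79 × 101^0.607 ≈ 95.35 kt.
Cyclone Tico: ΔP = 61; V ≈ 5.79 × 61^0.607 ≈ 70.21 kt.
Difference ≈ 95.35 − 70.21 = 25.14 → 25 kt.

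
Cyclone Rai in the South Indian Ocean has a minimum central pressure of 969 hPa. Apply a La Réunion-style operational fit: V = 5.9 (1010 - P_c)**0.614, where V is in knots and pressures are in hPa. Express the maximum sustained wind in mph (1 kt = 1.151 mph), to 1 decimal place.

66.4 mph

ΔP = 1010 − 969 = 41 hPa.
V ≈ 5.9 × 41^0.614 = 5.9 × 9.778 ≈ 57.690 kt.
57.690 × 1.151 ≈ 66.40 mph → 66.4 mph.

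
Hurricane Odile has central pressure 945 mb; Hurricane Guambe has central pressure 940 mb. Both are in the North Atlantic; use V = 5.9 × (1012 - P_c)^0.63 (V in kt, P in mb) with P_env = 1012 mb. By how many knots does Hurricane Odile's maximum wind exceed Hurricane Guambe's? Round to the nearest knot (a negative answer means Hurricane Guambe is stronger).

-4 kt

Hurricane Odile: ΔP = 67; V ≈ 5.9 × 67^0.63 ≈ 83.42 kt.
Hurricane Guambe: ΔP = 72; V ≈ 5.9 × 72^0.63 ≈ 87.29 kt.
Difference ≈ 83.42 − 87.29 = -3.87 → -4 kt.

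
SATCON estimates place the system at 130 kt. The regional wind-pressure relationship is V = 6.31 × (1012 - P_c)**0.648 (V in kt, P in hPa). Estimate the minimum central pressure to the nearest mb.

ΔP = (V / 6.31)^(1/0.648) = (130/6.31)^1.543.
130/6.31 = 20.602; 20.602^1.543 ≈ 106.57 mb.
P_c = 1012 − 106.57 = 905.43 ≈ 905 mb.

905 mb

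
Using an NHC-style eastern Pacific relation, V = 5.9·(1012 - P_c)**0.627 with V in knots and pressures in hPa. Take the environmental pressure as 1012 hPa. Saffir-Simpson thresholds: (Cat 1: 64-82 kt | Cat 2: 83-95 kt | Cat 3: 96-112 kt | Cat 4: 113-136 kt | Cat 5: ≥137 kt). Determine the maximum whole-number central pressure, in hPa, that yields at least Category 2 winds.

Category 2 begins at V = 83 kt.
Required ΔP = (83/5.9)^(1/0.627) = 14.068^1.595 ≈ 67.81 hPa.
P_c ≤ 1012 − 67.81 = 944.19, so the highest integer P_c is 944 hPa.

944 hPa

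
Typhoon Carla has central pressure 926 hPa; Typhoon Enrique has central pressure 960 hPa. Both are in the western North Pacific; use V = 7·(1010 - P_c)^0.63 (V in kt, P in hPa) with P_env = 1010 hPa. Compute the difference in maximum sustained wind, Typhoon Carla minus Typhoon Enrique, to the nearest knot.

Typhoon Carla: ΔP = 84; V ≈ 7 × 84^0.63 ≈ 114.13 kt.
Typhoon Enrique: ΔP = 50; V ≈ 7 × 50^0.63 ≈ 82.31 kt.
Difference ≈ 114.13 − 82.31 = 31.82 → 32 kt.

32 kt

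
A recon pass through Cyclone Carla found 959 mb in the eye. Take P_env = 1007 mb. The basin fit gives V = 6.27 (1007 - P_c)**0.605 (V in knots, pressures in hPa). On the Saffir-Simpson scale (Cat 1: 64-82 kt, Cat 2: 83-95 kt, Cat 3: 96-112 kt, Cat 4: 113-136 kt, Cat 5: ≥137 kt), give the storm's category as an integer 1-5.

1

ΔP = 1007 − 959 = 48 mb.
V ≈ 6.27 × 48^0.605 = 6.27 × 10.40 ≈ 65 kt.
65 kt falls in the Category 1 band.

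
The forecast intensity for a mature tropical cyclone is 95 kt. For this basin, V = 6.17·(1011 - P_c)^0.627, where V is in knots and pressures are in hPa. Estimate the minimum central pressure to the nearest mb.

ΔP = (V / 6.17)^(1/0.627) = (95/6.17)^1.595.
95/6.17 = 15.397; 15.397^1.595 ≈ 78.31 mb.
P_c = 1011 − 78.31 = 932.69 ≈ 933 mb.

933 mb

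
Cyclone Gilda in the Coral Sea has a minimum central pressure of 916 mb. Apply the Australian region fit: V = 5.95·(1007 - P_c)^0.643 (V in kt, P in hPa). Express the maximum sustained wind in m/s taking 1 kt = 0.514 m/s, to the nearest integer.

56 m/s

ΔP = 1007 − 916 = 91 mb.
V ≈ 5.95 × 91^0.643 = 5.95 × 18.183 ≈ 108.188 kt.
108.188 × 0.514 ≈ 55.61 m/s → 56 m/s.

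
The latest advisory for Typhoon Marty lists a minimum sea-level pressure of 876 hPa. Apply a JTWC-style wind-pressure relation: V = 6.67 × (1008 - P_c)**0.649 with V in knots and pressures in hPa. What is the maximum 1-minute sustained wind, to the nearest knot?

159 kt

ΔP = 1008 − 876 = 132 hPa.
132^0.649 ≈ 23.782.
V ≈ 6.67 × 23.782 ≈ 158.6 kt.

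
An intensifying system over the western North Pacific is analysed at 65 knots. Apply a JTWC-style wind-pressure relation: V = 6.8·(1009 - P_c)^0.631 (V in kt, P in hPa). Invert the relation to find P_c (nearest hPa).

973 hPa

ΔP = (V / 6.8)^(1/0.631) = (65/6.8)^1.585.
65/6.8 = 9.559; 9.559^1.585 ≈ 35.79 hPa.
P_c = 1009 − 35.79 = 973.21 ≈ 973 hPa.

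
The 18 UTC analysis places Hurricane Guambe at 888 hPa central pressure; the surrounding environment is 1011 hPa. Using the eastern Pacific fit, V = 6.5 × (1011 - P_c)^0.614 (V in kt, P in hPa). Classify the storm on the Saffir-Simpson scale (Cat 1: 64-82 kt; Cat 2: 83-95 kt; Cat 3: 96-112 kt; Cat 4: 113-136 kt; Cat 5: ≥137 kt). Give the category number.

ΔP = 1011 − 888 = 123 hPa.
V ≈ 6.5 × 123^0.614 = 6.5 × 19.20 ≈ 125 kt.
125 kt falls in the Category 4 band.

4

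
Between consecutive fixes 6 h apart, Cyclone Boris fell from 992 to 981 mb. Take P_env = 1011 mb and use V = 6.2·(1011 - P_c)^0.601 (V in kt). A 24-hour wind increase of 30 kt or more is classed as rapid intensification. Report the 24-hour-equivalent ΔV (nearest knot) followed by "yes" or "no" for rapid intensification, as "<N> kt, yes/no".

V₁: ΔP = 19, V ≈ 6.2 × 19^0.601 ≈ 36.39 kt.
V₂: ΔP = 30, V ≈ 6.2 × 30^0.601 ≈ 47.88 kt.
ΔV over 6 h = 11.49 kt → 24 h equivalent = 11.49 × 24/6 ≈ 45.96 kt.
46 kt ≥ 30 kt ⇒ rapid intensification.

46 kt, yes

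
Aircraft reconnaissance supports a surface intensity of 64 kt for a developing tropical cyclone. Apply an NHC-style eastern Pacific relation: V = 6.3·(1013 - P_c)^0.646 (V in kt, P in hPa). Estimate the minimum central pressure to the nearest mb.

977 mb

ΔP = (V / 6.3)^(1/0.646) = (64/6.3)^1.548.
64/6.3 = 10.159; 10.159^1.548 ≈ 36.19 mb.
P_c = 1013 − 36.19 = 976.81 ≈ 977 mb.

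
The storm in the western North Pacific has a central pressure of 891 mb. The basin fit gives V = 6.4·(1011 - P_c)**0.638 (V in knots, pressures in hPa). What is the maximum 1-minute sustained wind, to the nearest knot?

136 kt

ΔP = 1011 − 891 = 120 mb.
120^0.638 ≈ 21.209.
V ≈ 6.4 × 21.209 ≈ 135.7 kt.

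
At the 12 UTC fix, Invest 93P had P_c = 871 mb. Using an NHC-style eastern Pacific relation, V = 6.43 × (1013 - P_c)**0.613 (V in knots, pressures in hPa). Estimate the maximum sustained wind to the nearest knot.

ΔP = 1013 − 871 = 142 mb.
142^0.613 ≈ 20.862.
V ≈ 6.43 × 20.862 ≈ 134.1 kt.

134 kt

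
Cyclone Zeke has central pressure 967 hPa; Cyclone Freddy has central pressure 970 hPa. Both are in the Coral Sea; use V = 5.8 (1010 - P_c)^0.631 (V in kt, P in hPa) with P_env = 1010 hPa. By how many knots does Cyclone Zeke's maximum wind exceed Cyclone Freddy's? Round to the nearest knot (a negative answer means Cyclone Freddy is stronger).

3 kt

Cyclone Zeke: ΔP = 43; V ≈ 5.8 × 43^0.631 ≈ 62.25 kt.
Cyclone Freddy: ΔP = 40; V ≈ 5.8 × 40^0.631 ≈ 59.47 kt.
Difference ≈ 62.25 − 59.47 = 2.78 → 3 kt.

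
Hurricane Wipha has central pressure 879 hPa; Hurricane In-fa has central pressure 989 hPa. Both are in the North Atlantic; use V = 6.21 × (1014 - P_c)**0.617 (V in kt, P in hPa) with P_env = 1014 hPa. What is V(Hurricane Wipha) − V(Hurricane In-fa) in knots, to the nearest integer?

Hurricane Wipha: ΔP = 135; V ≈ 6.21 × 135^0.617 ≈ 128.09 kt.
Hurricane In-fa: ΔP = 25; V ≈ 6.21 × 25^0.617 ≈ 45.25 kt.
Difference ≈ 128.09 − 45.25 = 82.84 → 83 kt.

83 kt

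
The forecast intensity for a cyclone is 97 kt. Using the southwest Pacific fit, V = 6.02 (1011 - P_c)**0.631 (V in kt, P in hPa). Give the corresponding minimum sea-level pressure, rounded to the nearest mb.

929 mb

ΔP = (V / 6.02)^(1/0.631) = (97/6.02)^1.585.
97/6.02 = 16.113; 16.113^1.585 ≈ 81.87 mb.
P_c = 1011 − 81.87 = 929.13 ≈ 929 mb.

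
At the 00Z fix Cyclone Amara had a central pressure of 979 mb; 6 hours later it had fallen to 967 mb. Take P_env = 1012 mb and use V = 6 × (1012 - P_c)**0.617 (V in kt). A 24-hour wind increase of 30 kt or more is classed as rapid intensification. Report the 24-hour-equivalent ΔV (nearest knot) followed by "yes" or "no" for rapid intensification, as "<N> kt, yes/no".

V₁: ΔP = 33, V ≈ 6 × 33^0.617 ≈ 51.89 kt.
V₂: ΔP = 45, V ≈ 6 × 45^0.617 ≈ 62.83 kt.
ΔV over 6 h = 10.94 kt → 24 h equivalent = 10.94 × 24/6 ≈ 43.76 kt.
44 kt ≥ 30 kt ⇒ rapid intensification.

44 kt, yes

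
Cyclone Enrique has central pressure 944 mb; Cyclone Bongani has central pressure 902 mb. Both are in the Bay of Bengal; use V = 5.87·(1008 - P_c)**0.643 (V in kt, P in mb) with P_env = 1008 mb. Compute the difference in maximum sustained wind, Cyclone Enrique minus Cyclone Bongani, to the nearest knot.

Cyclone Enrique: ΔP = 64; V ≈ 5.87 × 64^0.643 ≈ 85.12 kt.
Cyclone Bongani: ΔP = 106; V ≈ 5.87 × 106^0.643 ≈ 117.74 kt.
Difference ≈ 85.12 − 117.74 = -32.62 → -33 kt.

-33 kt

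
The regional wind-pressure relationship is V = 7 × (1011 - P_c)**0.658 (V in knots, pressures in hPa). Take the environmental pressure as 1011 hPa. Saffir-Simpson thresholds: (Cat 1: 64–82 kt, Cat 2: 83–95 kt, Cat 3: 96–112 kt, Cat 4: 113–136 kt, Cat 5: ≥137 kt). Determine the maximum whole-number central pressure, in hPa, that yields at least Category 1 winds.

982 hPa

Category 1 begins at V = 64 kt.
Required ΔP = (64/7)^(1/0.658) = 9.143^1.520 ≈ 28.88 hPa.
P_c ≤ 1011 − 28.88 = 982.12, so the highest integer P_c is 982 hPa.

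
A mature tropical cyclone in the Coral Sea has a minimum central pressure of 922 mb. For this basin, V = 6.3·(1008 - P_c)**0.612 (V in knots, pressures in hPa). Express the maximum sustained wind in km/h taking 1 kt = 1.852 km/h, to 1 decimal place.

ΔP = 1008 − 922 = 86 mb.
V ≈ 6.3 × 86^0.612 = 6.3 × 15.273 ≈ 96.217 kt.
96.217 × 1.852 ≈ 178.19 km/h → 178.2 km/h.

178.2 km/h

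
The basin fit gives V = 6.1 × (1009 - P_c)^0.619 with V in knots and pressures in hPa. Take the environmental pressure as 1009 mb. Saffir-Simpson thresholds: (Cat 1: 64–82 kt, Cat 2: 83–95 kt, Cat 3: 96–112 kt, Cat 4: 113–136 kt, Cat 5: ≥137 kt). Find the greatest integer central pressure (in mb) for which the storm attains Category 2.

Category 2 begins at V = 83 kt.
Required ΔP = (83/6.1)^(1/0.619) = 13.607^1.616 ≈ 67.85 mb.
P_c ≤ 1009 − 67.85 = 941.15, so the highest integer P_c is 941 mb.

941 mb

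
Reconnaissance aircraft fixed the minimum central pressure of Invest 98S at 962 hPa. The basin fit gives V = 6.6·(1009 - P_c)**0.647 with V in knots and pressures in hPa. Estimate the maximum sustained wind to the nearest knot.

80 kt

ΔP = 1009 − 962 = 47 hPa.
47^0.647 ≈ 12.074.
V ≈ 6.6 × 12.074 ≈ 79.7 kt.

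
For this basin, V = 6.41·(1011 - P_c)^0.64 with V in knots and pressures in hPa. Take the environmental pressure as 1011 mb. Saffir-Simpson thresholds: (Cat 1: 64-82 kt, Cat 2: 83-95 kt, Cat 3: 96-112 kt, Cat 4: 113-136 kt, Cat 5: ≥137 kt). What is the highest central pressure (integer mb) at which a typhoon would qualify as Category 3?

Category 3 begins at V = 96 kt.
Required ΔP = (96/6.41)^(1/0.64) = 14.977^1.562 ≈ 68.64 mb.
P_c ≤ 1011 − 68.64 = 942.36, so the highest integer P_c is 942 mb.

942 mb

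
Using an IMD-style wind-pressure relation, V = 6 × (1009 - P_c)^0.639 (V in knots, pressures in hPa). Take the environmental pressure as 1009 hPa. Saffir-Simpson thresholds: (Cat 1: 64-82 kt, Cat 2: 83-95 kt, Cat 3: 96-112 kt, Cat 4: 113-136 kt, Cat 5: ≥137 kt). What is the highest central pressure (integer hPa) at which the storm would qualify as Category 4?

Category 4 begins at V = 113 kt.
Required ΔP = (113/6)^(1/0.639) = 18.833^1.565 ≈ 98.90 hPa.
P_c ≤ 1009 − 98.90 = 910.10, so the highest integer P_c is 910 hPa.

910 hPa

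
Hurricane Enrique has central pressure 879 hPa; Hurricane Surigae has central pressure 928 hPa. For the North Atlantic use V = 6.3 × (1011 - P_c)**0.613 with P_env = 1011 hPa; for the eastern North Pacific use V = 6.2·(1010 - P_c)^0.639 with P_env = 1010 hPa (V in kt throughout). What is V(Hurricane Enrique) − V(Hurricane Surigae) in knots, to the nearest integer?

Hurricane Enrique: ΔP = 132; V ≈ 6.3 × 132^0.613 ≈ 125.68 kt.
Hurricane Surigae: ΔP = 82; V ≈ 6.2 × 82^0.639 ≈ 103.59 kt.
Difference ≈ 125.68 − 103.59 = 22.09 → 22 kt.

22 kt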